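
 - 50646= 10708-61354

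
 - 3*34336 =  - 103008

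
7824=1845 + 5979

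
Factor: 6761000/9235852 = 2^1 *5^3*6761^1*2308963^ ( - 1 ) = 1690250/2308963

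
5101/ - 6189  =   - 5101/6189 = - 0.82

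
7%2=1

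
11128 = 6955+4173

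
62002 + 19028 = 81030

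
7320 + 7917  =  15237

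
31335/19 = 31335/19 = 1649.21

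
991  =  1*991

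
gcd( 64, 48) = 16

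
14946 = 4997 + 9949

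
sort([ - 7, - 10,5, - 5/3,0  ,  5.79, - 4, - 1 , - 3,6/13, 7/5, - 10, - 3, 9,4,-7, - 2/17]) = [ - 10, - 10, - 7, - 7,  -  4, - 3, - 3, - 5/3, - 1, - 2/17,0, 6/13,7/5,4,5,5.79,9 ] 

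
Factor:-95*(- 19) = 1805 = 5^1  *19^2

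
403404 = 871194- 467790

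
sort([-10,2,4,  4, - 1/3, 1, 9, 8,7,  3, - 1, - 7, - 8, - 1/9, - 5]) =[ - 10,  -  8, - 7, - 5, - 1, - 1/3, - 1/9 , 1,2, 3,  4, 4,7, 8, 9] 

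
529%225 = 79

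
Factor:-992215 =-5^1*7^1 * 28349^1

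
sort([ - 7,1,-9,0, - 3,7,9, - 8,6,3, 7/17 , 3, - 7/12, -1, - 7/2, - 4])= [  -  9,-8 , - 7,  -  4 , - 7/2, - 3,-1, - 7/12 , 0,7/17,1, 3,3,6,7, 9 ]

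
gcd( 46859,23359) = 47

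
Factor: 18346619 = 18346619^1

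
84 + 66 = 150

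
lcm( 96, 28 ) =672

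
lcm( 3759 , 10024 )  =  30072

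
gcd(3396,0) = 3396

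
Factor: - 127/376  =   -2^(-3 ) * 47^(  -  1) * 127^1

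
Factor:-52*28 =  - 2^4*7^1*13^1 = - 1456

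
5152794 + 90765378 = 95918172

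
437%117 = 86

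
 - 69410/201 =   -  346+ 136/201 = - 345.32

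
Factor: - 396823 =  - 7^1*83^1*683^1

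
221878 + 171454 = 393332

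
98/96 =1 + 1/48=1.02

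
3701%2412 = 1289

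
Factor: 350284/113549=2^2*11^1*19^1*271^( - 1 ) = 836/271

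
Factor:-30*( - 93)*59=164610  =  2^1*3^2*5^1*31^1 * 59^1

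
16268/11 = 16268/11= 1478.91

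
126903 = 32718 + 94185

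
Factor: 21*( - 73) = - 3^1*7^1* 73^1  =  - 1533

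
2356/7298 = 1178/3649 = 0.32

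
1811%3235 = 1811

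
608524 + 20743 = 629267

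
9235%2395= 2050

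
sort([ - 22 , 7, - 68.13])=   [-68.13 , - 22, 7] 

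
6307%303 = 247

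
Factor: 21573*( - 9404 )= -202872492= - 2^2*3^3* 17^1*47^1* 2351^1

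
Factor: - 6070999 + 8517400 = 2446401 = 3^1 *127^1*6421^1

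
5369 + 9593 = 14962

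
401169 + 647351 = 1048520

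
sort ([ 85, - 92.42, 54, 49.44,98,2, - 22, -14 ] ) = [ - 92.42,-22, - 14,2,49.44,54, 85,98 ]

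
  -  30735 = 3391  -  34126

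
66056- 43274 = 22782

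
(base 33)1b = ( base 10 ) 44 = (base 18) 28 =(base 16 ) 2C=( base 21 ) 22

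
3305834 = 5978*553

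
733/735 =733/735 = 1.00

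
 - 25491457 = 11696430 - 37187887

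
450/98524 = 225/49262  =  0.00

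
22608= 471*48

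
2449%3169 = 2449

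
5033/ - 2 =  - 5033/2 = - 2516.50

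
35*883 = 30905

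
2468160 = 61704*40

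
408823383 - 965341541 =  - 556518158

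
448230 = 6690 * 67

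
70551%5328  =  1287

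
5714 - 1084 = 4630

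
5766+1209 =6975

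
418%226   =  192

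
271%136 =135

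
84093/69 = 1218 + 17/23 = 1218.74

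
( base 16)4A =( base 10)74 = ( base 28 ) 2i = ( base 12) 62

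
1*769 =769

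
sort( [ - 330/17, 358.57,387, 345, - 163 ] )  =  [-163, - 330/17, 345, 358.57, 387 ]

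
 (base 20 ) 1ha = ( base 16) 2EE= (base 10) 750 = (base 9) 1023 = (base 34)m2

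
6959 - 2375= 4584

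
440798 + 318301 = 759099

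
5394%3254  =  2140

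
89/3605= 89/3605 = 0.02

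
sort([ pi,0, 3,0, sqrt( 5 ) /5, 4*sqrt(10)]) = [ 0,0,  sqrt(5 ) /5,3 , pi,4*sqrt( 10 )]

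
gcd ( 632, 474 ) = 158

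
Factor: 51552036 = 2^2*3^2*1432001^1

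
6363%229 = 180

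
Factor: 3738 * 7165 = 26782770 = 2^1*3^1*5^1 * 7^1* 89^1*1433^1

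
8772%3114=2544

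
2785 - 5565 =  - 2780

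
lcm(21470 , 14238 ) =1352610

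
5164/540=1291/135 = 9.56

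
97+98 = 195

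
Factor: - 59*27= -1593 = - 3^3*59^1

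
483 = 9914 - 9431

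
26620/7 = 3802 + 6/7 = 3802.86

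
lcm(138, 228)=5244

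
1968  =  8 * 246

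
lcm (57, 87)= 1653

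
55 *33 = 1815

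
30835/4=30835/4 = 7708.75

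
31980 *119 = 3805620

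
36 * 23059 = 830124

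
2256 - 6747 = - 4491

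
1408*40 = 56320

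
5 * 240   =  1200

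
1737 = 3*579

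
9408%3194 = 3020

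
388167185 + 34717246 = 422884431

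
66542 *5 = 332710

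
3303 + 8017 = 11320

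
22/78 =11/39 = 0.28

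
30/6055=6/1211 =0.00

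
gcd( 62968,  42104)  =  8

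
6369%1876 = 741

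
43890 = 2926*15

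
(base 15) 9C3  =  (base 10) 2208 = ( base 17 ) 7AF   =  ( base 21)503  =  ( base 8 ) 4240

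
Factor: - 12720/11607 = -2^4 * 5^1*73^( - 1) = - 80/73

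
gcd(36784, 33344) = 16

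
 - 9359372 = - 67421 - 9291951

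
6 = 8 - 2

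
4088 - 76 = 4012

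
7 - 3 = 4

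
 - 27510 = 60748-88258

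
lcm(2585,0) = 0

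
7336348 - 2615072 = 4721276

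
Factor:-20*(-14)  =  2^3 * 5^1 * 7^1 = 280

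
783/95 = 8+ 23/95 =8.24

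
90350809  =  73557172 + 16793637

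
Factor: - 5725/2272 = -2^(-5) * 5^2*71^( - 1) * 229^1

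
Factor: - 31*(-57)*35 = 3^1*5^1*7^1 * 19^1 * 31^1 = 61845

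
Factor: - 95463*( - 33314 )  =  3180254382=2^1* 3^2*10607^1 * 16657^1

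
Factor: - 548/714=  - 2^1 * 3^( - 1) * 7^( - 1)*17^ ( - 1)*137^1 = -274/357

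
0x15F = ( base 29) C3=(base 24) EF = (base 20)hb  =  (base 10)351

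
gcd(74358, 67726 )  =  2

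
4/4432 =1/1108 =0.00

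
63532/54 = 31766/27 = 1176.52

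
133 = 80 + 53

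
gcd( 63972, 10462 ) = 2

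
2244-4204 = - 1960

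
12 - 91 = -79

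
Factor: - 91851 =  - 3^1 * 17^1 * 1801^1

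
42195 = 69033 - 26838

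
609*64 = 38976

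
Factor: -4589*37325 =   -  171284425=- 5^2*13^1 *353^1*1493^1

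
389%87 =41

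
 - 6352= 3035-9387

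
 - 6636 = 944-7580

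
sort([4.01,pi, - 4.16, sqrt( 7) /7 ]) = [ - 4.16 , sqrt( 7 ) /7 , pi, 4.01 ] 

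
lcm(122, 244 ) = 244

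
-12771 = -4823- 7948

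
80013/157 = 509+100/157 =509.64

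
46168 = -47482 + 93650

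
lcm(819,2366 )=21294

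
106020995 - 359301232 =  -253280237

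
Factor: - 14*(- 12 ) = 2^3*3^1*7^1=168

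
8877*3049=27065973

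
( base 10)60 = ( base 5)220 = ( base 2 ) 111100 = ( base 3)2020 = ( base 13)48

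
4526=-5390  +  9916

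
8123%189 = 185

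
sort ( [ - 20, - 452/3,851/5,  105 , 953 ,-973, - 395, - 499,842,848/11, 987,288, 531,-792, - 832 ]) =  [ - 973, - 832, - 792 , - 499, - 395, - 452/3 , - 20, 848/11 , 105,851/5,288 , 531,842,953,987]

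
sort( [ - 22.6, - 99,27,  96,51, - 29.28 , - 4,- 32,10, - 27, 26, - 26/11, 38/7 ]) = [ - 99, - 32,  -  29.28 , - 27 , - 22.6, - 4, - 26/11,38/7, 10, 26,27, 51,96]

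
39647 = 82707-43060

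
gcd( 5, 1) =1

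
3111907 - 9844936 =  - 6733029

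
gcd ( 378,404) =2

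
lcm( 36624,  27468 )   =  109872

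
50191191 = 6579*7629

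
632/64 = 9 + 7/8 = 9.88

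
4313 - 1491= 2822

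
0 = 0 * 8778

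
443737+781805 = 1225542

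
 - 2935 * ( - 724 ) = 2124940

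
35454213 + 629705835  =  665160048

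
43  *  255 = 10965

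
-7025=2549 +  - 9574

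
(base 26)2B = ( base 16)3F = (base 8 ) 77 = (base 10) 63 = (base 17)3C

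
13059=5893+7166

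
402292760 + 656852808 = 1059145568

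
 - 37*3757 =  - 139009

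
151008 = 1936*78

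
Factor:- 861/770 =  - 123/110 = - 2^( - 1)* 3^1 * 5^(  -  1)*11^ ( - 1 )*41^1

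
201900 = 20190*10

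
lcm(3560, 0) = 0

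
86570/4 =21642 + 1/2 =21642.50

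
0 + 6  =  6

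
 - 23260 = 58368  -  81628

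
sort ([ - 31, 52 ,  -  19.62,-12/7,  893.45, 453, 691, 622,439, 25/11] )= [ -31 ,-19.62, - 12/7, 25/11,  52, 439, 453,622, 691, 893.45] 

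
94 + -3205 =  - 3111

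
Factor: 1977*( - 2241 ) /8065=-3^4*5^ ( - 1)*83^1*659^1*1613^( - 1)= - 4430457/8065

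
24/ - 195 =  - 1 + 57/65 = - 0.12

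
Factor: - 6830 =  - 2^1 *5^1*683^1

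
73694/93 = 792 + 38/93 =792.41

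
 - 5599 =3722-9321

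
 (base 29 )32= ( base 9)108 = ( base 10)89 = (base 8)131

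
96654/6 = 16109 = 16109.00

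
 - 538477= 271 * (- 1987 ) 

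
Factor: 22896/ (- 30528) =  - 3/4 = - 2^( - 2) * 3^1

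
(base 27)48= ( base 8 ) 164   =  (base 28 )44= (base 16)74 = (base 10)116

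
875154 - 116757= 758397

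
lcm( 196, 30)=2940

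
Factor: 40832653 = 19^1*2149087^1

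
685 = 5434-4749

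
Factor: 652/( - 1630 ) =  - 2^1*5^( - 1 ) = -2/5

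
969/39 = 24 + 11/13 = 24.85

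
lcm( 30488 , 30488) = 30488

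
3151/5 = 3151/5 = 630.20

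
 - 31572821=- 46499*679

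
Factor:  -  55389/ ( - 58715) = 3^1*5^( - 1 )*37^1 * 499^1 * 11743^ ( -1 ) 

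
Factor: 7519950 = 2^1*3^2*5^2*17^1  *  983^1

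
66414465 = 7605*8733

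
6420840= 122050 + 6298790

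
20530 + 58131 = 78661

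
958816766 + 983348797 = 1942165563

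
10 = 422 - 412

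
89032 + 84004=173036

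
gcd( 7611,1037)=1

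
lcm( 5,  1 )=5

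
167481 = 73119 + 94362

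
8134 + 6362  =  14496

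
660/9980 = 33/499 = 0.07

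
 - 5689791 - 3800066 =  - 9489857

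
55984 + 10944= 66928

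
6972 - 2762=4210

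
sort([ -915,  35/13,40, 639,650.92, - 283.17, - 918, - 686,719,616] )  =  [ -918, - 915, - 686, - 283.17,35/13, 40, 616,639,650.92 , 719] 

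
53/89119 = 53/89119 =0.00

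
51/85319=51/85319 =0.00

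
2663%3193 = 2663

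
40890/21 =13630/7 =1947.14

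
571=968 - 397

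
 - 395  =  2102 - 2497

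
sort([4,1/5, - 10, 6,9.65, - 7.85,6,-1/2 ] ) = [  -  10, - 7.85, - 1/2 , 1/5,4,6,6,  9.65] 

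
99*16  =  1584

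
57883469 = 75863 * 763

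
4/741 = 4/741 = 0.01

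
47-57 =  -10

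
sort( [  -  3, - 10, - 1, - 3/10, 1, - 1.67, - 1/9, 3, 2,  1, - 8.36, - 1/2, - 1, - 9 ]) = [ - 10, - 9 ,  -  8.36, - 3, - 1.67, - 1 , - 1, - 1/2, - 3/10, -1/9,1, 1,  2 , 3]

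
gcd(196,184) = 4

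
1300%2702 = 1300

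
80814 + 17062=97876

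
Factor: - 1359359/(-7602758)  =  2^(- 1 )*43^1*67^(  -  1 ) *101^1*313^1*56737^( - 1) 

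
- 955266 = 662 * ( - 1443)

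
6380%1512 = 332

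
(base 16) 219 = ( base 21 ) 14C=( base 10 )537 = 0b1000011001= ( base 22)129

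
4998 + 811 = 5809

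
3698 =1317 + 2381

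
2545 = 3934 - 1389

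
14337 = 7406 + 6931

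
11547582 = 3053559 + 8494023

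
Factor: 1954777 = 11^1*19^1*47^1*199^1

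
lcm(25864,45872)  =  2431216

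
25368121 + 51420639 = 76788760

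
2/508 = 1/254 = 0.00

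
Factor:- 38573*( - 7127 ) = 274909771 = 17^1*2269^1*7127^1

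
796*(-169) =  - 134524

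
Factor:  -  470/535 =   -  2^1*47^1*107^ ( - 1) = - 94/107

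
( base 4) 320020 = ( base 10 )3592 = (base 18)B1A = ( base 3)11221001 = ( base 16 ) e08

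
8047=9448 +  - 1401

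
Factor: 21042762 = 2^1*  3^1*13^1 * 269779^1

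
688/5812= 172/1453  =  0.12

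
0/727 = 0 = 0.00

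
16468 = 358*46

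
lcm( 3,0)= 0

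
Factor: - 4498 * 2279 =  - 2^1*13^1*43^1 *53^1*173^1 =- 10250942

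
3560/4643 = 3560/4643 = 0.77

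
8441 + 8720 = 17161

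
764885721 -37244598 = 727641123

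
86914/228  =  43457/114=381.20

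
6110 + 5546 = 11656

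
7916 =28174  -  20258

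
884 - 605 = 279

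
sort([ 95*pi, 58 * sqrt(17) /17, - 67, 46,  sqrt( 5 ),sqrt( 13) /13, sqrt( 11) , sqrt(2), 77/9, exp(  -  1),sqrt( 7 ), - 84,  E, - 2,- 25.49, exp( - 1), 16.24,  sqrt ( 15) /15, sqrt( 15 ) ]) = [ - 84 , - 67 , - 25.49, - 2,sqrt(15)/15,sqrt (13)/13, exp( - 1), exp(-1), sqrt (2), sqrt(5 ),  sqrt( 7), E,  sqrt( 11),sqrt( 15 ), 77/9,58 * sqrt(17)/17,16.24,46,95*pi] 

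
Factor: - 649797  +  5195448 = 3^1 * 11^1 * 23^1 * 53^1*113^1 = 4545651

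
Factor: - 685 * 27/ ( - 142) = 2^( - 1)*3^3*5^1*71^(-1 )*137^1 = 18495/142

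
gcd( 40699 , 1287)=1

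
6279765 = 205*30633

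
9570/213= 44+66/71   =  44.93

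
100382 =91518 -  - 8864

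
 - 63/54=-2+ 5/6=- 1.17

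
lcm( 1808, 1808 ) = 1808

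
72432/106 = 36216/53 = 683.32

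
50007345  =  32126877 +17880468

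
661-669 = -8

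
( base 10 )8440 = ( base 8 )20370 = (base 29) a11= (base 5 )232230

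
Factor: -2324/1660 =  - 5^( -1)*7^1 = - 7/5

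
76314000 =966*79000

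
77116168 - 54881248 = 22234920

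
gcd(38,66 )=2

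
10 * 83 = 830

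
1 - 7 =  - 6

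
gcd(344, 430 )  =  86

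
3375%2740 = 635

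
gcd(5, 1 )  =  1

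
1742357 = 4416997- 2674640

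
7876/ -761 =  - 11 + 495/761 = - 10.35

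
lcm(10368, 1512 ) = 72576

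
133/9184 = 19/1312 = 0.01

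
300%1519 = 300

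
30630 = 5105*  6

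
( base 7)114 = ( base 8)74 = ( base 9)66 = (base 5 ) 220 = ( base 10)60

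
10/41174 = 5/20587 =0.00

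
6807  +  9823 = 16630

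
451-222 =229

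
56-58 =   -  2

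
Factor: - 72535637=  - 967^1*75011^1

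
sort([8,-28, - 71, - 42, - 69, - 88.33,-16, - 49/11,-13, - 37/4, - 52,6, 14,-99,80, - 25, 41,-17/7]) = [ - 99, - 88.33, - 71, - 69, - 52, - 42, - 28, - 25,  -  16, - 13,-37/4, - 49/11,  -  17/7,6, 8,14,41,80 ] 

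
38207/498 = 76 + 359/498 = 76.72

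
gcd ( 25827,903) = 3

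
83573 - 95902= - 12329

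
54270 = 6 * 9045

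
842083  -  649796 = 192287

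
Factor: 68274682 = 2^1*7^1*59^1*82657^1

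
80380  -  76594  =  3786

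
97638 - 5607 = 92031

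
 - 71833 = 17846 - 89679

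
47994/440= 109+17/220 = 109.08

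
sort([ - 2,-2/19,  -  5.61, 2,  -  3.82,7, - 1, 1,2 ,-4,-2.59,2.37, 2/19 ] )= [-5.61, - 4 ,  -  3.82,  -  2.59,-2, - 1, - 2/19, 2/19, 1, 2,2, 2.37,7 ] 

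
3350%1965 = 1385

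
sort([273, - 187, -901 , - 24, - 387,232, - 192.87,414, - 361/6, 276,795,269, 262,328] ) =[-901,- 387,-192.87,-187,  -  361/6, - 24,232, 262, 269,273,276, 328, 414, 795]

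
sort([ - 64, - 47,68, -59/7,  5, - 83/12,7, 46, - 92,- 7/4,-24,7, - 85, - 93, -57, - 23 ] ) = [ - 93,  -  92, - 85 ,-64, - 57,-47,-24, - 23, - 59/7 , - 83/12, - 7/4,  5,7,7,46,68]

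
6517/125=6517/125 =52.14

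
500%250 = 0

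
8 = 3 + 5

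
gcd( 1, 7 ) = 1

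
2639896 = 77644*34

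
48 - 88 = -40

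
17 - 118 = -101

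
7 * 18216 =127512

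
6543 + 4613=11156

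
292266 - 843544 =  - 551278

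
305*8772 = 2675460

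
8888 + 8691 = 17579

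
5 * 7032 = 35160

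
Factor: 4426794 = 2^1 * 3^2*331^1*743^1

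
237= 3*79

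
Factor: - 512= - 2^9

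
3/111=1/37 = 0.03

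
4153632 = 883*4704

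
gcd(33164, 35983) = 1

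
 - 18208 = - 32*569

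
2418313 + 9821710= 12240023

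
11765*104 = 1223560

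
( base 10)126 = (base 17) 77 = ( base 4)1332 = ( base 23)5b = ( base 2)1111110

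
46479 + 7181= 53660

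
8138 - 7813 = 325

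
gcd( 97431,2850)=3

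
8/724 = 2/181 = 0.01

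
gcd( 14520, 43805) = 5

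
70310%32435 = 5440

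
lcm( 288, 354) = 16992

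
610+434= 1044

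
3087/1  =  3087 = 3087.00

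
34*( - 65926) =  - 2241484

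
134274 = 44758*3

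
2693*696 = 1874328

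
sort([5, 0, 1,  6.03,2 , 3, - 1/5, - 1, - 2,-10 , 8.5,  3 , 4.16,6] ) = [ - 10, - 2, - 1 ,  -  1/5,0,1, 2,3,3, 4.16, 5,  6,6.03,8.5 ]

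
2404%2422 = 2404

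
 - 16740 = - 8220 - 8520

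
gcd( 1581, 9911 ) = 17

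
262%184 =78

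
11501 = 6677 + 4824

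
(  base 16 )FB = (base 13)164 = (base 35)76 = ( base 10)251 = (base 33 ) 7k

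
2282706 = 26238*87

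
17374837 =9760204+7614633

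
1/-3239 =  - 1/3239 = -0.00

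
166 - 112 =54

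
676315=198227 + 478088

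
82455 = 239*345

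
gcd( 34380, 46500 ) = 60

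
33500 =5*6700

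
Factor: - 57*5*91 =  - 3^1*5^1  *  7^1*13^1*19^1 =- 25935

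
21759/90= 7253/30 = 241.77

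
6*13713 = 82278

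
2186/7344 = 1093/3672 = 0.30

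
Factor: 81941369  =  81941369^1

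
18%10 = 8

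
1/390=1/390 = 0.00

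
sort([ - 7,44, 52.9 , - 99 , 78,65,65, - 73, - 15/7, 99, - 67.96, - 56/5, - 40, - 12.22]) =[ - 99, - 73, - 67.96, - 40, - 12.22, - 56/5, - 7, - 15/7,44, 52.9, 65,65, 78 , 99 ] 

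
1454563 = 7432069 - 5977506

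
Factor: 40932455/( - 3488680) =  - 8186491/697736 = -  2^( -3) * 13^ ( - 1) *647^1 *6709^ ( - 1)*12653^1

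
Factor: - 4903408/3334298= - 2^3*11^( - 1 )*31^( - 1)  *  4889^( - 1)*306463^1  =  - 2451704/1667149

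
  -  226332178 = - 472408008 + 246075830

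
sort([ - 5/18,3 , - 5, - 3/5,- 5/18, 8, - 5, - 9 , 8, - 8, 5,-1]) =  [ - 9,-8 ,  -  5, - 5, - 1, - 3/5, - 5/18, - 5/18, 3,5,8,  8]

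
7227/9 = 803 = 803.00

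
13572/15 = 904 + 4/5 = 904.80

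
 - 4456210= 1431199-5887409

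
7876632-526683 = 7349949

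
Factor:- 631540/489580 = - 269^(-1 ) *347^1 =- 347/269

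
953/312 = 953/312 =3.05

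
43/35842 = 43/35842  =  0.00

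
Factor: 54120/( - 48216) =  - 55/49 = - 5^1*7^( - 2)*11^1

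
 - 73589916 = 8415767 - 82005683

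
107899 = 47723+60176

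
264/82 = 3+ 9/41 =3.22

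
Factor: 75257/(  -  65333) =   -  7^1*13^1*79^(-1 ) = -91/79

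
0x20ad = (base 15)272a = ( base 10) 8365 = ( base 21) IK7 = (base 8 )20255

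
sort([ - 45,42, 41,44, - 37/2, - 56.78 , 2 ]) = [ - 56.78, - 45,-37/2, 2, 41, 42,  44] 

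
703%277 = 149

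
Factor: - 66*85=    - 2^1 *3^1 * 5^1*11^1*17^1=- 5610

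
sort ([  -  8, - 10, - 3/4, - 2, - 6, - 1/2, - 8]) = [ - 10,-8, - 8,-6 ,-2,-3/4,  -  1/2] 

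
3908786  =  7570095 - 3661309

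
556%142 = 130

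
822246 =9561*86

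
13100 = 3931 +9169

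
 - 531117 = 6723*(  -  79)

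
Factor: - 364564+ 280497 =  - 84067 = - 84067^1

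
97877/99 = 97877/99 = 988.66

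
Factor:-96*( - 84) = 2^7*3^2*7^1 = 8064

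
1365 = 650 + 715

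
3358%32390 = 3358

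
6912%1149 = 18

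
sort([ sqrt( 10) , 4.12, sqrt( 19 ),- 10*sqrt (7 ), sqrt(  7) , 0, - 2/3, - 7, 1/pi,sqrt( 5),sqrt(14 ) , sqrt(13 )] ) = [ - 10*sqrt(7) , - 7,  -  2/3, 0, 1/pi, sqrt( 5 ), sqrt( 7 ),  sqrt (10),sqrt( 13 ),sqrt( 14), 4.12, sqrt(19 )] 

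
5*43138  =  215690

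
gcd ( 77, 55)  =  11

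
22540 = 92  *245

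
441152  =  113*3904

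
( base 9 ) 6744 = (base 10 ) 4981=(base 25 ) 7o6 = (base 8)11565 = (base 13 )2362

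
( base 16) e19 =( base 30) 409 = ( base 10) 3609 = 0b111000011001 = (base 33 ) 3ac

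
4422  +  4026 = 8448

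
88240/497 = 177 +271/497   =  177.55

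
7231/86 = 84  +  7/86 = 84.08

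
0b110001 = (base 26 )1N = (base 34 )1f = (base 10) 49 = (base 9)54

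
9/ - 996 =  - 1 + 329/332  =  -  0.01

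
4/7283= 4/7283 = 0.00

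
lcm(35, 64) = 2240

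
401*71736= 28766136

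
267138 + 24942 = 292080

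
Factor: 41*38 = 1558=2^1 * 19^1*41^1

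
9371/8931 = 1+440/8931 = 1.05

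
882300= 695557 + 186743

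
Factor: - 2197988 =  - 2^2*13^1*43^1*983^1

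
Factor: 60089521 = 2503^1*24007^1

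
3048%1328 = 392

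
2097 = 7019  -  4922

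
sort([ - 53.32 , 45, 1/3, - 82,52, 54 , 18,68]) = [ - 82,- 53.32,1/3, 18,45,52 , 54, 68]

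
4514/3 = 1504 + 2/3 = 1504.67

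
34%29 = 5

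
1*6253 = 6253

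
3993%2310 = 1683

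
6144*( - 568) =  -  3489792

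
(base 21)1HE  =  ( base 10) 812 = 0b1100101100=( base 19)24E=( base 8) 1454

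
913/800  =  913/800 =1.14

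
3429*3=10287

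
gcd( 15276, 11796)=12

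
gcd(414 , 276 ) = 138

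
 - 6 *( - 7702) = 46212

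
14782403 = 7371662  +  7410741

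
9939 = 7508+2431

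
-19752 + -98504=-118256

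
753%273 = 207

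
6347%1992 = 371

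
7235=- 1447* (-5)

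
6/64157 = 6/64157 = 0.00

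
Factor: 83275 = 5^2*3331^1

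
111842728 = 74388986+37453742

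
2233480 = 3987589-1754109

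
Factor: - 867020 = - 2^2*5^1*7^1*11^1* 563^1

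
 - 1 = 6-7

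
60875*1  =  60875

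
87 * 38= 3306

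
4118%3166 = 952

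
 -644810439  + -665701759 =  - 1310512198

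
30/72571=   30/72571 = 0.00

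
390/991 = 390/991 = 0.39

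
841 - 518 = 323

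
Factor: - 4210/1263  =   -2^1 * 3^( - 1)*5^1 =- 10/3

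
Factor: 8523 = 3^2*947^1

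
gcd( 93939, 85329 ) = 3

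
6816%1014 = 732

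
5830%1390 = 270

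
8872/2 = 4436 = 4436.00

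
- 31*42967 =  -1331977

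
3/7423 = 3/7423=0.00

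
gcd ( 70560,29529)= 9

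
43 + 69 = 112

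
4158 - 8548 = - 4390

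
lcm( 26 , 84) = 1092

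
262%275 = 262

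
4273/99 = 4273/99 = 43.16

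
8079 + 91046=99125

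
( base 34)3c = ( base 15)79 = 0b1110010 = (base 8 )162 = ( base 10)114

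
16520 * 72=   1189440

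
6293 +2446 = 8739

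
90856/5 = 90856/5 = 18171.20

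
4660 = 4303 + 357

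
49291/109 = 49291/109 = 452.21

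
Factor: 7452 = 2^2*3^4* 23^1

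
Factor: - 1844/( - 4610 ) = 2^1*5^ ( - 1) = 2/5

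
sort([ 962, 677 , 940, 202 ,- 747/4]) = [ - 747/4,202, 677, 940, 962] 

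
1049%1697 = 1049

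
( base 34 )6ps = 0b1111010000110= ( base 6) 100102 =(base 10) 7814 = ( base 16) 1E86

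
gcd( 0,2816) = 2816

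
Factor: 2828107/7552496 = 2^( - 4)*7^( - 1) * 67433^( - 1) *2828107^1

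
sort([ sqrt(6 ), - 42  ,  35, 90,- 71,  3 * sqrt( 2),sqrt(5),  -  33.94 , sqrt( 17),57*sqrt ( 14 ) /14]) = [ - 71, - 42,- 33.94,sqrt(5),sqrt(6 ), sqrt( 17 ), 3*sqrt(  2), 57*sqrt(14 ) /14,  35,90 ]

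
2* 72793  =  145586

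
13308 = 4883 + 8425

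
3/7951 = 3/7951 = 0.00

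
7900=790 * 10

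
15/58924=15/58924= 0.00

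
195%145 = 50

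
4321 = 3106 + 1215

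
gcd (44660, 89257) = 7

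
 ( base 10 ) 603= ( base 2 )1001011011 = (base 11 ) 4a9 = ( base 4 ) 21123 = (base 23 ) 135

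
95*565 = 53675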